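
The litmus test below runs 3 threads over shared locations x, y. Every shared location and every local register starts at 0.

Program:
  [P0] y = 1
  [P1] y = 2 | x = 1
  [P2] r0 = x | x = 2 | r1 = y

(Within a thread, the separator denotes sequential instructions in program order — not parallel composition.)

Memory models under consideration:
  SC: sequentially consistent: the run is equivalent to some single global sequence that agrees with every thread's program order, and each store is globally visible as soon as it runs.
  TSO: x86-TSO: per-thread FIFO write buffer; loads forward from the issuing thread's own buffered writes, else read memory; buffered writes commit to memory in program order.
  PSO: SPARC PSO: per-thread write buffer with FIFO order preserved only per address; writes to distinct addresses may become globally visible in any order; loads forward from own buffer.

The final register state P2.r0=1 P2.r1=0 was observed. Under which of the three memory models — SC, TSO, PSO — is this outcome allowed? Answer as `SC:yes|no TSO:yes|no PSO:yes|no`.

outcome vector order: (P2.r0,P2.r1)
SC (5): <0 0>, <0 1>, <0 2>, <1 1>, <1 2>
TSO (5): <0 0>, <0 1>, <0 2>, <1 1>, <1 2>
PSO (6): <0 0>, <0 1>, <0 2>, <1 0>, <1 1>, <1 2>
target <1 0> ∈ {PSO}

SC:no TSO:no PSO:yes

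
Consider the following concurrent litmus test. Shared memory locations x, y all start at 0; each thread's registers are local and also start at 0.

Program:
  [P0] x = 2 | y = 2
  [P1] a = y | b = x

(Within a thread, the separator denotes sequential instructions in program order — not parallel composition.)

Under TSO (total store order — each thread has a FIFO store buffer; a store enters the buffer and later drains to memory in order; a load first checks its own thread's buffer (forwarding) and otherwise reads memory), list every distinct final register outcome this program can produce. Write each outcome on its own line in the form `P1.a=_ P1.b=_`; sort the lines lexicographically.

outcome vector order: (P1.a,P1.b)
|TSO outcomes| = 3

P1.a=0 P1.b=0
P1.a=0 P1.b=2
P1.a=2 P1.b=2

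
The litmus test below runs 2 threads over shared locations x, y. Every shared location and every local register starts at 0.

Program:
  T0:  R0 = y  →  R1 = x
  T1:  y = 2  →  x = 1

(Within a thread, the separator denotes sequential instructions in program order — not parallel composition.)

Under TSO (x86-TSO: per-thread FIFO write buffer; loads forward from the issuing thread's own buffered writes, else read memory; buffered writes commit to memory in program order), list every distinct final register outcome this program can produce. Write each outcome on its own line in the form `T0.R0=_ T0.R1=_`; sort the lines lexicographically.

outcome vector order: (T0.R0,T0.R1)
|TSO outcomes| = 4

T0.R0=0 T0.R1=0
T0.R0=0 T0.R1=1
T0.R0=2 T0.R1=0
T0.R0=2 T0.R1=1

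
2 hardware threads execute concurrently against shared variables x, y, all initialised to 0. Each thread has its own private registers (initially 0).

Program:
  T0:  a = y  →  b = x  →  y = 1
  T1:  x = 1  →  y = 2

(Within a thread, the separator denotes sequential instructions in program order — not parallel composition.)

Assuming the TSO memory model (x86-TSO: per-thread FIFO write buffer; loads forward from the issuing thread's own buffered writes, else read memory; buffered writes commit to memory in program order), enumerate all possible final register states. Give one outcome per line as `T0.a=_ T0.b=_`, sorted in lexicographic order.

T0.a=0 T0.b=0
T0.a=0 T0.b=1
T0.a=2 T0.b=1

outcome vector order: (T0.a,T0.b)
|TSO outcomes| = 3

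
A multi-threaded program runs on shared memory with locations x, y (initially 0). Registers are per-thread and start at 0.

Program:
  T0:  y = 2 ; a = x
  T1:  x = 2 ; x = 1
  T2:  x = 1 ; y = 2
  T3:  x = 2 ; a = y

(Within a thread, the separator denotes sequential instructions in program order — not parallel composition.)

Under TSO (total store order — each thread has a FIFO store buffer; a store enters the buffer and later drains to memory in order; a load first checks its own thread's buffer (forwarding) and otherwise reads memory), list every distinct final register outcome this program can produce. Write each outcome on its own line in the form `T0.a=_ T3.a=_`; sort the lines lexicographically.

T0.a=0 T3.a=0
T0.a=0 T3.a=2
T0.a=1 T3.a=0
T0.a=1 T3.a=2
T0.a=2 T3.a=0
T0.a=2 T3.a=2

outcome vector order: (T0.a,T3.a)
|TSO outcomes| = 6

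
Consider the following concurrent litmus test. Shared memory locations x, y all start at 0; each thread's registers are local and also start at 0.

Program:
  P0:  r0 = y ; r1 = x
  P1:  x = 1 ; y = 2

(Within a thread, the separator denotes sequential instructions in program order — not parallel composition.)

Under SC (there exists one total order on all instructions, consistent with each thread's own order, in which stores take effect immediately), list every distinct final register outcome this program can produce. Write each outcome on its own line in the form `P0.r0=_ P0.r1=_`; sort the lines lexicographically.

outcome vector order: (P0.r0,P0.r1)
|SC outcomes| = 3

P0.r0=0 P0.r1=0
P0.r0=0 P0.r1=1
P0.r0=2 P0.r1=1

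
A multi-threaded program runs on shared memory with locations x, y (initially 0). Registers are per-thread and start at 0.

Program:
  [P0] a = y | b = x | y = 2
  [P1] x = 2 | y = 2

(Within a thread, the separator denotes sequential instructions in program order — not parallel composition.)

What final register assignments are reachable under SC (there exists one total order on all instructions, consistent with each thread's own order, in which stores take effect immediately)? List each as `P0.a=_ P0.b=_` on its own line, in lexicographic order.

outcome vector order: (P0.a,P0.b)
|SC outcomes| = 3

P0.a=0 P0.b=0
P0.a=0 P0.b=2
P0.a=2 P0.b=2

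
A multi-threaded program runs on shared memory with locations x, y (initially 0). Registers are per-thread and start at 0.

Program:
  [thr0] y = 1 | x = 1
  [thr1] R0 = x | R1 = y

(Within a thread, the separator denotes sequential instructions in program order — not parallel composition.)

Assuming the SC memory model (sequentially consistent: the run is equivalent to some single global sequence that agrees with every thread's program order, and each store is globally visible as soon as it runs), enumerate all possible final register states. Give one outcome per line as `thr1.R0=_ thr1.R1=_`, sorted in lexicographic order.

outcome vector order: (thr1.R0,thr1.R1)
|SC outcomes| = 3

thr1.R0=0 thr1.R1=0
thr1.R0=0 thr1.R1=1
thr1.R0=1 thr1.R1=1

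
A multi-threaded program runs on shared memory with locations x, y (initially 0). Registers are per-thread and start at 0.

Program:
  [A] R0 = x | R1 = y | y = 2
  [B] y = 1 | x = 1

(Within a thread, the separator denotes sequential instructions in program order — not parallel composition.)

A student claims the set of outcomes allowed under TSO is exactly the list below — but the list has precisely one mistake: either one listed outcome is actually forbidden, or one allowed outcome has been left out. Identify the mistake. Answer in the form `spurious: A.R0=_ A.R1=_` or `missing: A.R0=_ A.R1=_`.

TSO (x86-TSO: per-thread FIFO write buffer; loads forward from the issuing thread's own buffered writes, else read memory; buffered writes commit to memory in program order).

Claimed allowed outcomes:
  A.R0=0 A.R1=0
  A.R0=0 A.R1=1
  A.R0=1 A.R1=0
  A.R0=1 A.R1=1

spurious: A.R0=1 A.R1=0

outcome vector order: (A.R0,A.R1)
[TSO] allowed = {00, 01, 11}
claimed∖TSO = {10}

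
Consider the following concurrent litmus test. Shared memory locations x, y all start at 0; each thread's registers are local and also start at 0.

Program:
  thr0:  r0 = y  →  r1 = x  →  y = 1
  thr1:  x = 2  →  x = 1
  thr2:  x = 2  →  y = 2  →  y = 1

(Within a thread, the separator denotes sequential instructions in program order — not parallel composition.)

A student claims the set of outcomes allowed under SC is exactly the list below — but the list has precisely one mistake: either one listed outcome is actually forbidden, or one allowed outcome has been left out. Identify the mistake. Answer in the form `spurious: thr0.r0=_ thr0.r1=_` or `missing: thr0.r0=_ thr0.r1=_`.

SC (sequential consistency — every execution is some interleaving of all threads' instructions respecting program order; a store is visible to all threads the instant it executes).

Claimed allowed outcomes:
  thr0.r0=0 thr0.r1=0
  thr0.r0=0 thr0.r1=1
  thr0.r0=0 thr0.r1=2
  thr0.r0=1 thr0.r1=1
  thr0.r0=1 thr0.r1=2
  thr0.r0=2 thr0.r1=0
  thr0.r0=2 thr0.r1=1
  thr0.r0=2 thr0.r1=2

outcome vector order: (thr0.r0,thr0.r1)
[SC] allowed = {(0,0) (0,1) (0,2) (1,1) (1,2) (2,1) (2,2)}
claimed∖SC = {(2,0)}

spurious: thr0.r0=2 thr0.r1=0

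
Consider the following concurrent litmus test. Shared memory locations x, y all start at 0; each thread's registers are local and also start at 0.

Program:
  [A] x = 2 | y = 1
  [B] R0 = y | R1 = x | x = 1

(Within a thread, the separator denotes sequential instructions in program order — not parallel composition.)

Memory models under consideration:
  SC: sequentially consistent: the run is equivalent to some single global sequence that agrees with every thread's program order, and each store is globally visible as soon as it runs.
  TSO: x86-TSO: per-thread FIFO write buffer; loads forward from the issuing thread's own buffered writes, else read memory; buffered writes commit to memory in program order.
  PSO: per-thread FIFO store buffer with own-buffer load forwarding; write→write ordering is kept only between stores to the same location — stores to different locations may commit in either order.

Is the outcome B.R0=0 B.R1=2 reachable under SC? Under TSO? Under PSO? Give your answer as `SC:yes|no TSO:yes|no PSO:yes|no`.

outcome vector order: (B.R0,B.R1)
SC (3): (0,0) (0,2) (1,2)
TSO (3): (0,0) (0,2) (1,2)
PSO (4): (0,0) (0,2) (1,0) (1,2)
target (0,2) ∈ {SC,TSO,PSO}

SC:yes TSO:yes PSO:yes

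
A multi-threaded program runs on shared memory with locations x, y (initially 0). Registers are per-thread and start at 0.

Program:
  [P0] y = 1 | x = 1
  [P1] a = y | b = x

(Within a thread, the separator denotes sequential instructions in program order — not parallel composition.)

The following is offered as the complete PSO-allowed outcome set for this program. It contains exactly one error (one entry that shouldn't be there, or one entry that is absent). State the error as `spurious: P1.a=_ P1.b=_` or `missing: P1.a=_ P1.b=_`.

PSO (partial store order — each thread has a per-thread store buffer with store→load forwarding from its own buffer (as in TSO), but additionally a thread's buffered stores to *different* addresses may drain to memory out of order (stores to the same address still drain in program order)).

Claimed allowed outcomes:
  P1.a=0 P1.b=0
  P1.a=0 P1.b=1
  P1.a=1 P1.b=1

outcome vector order: (P1.a,P1.b)
PSO (4): (0,0), (0,1), (1,0), (1,1)
PSO∖claimed = {(1,0)}

missing: P1.a=1 P1.b=0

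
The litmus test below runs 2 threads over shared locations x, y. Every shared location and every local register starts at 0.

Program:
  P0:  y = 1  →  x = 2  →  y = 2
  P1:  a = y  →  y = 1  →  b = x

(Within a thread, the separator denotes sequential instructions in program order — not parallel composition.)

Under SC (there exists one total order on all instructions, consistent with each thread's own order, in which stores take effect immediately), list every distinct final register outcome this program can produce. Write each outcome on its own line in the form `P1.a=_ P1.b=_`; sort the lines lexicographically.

outcome vector order: (P1.a,P1.b)
|SC outcomes| = 5

P1.a=0 P1.b=0
P1.a=0 P1.b=2
P1.a=1 P1.b=0
P1.a=1 P1.b=2
P1.a=2 P1.b=2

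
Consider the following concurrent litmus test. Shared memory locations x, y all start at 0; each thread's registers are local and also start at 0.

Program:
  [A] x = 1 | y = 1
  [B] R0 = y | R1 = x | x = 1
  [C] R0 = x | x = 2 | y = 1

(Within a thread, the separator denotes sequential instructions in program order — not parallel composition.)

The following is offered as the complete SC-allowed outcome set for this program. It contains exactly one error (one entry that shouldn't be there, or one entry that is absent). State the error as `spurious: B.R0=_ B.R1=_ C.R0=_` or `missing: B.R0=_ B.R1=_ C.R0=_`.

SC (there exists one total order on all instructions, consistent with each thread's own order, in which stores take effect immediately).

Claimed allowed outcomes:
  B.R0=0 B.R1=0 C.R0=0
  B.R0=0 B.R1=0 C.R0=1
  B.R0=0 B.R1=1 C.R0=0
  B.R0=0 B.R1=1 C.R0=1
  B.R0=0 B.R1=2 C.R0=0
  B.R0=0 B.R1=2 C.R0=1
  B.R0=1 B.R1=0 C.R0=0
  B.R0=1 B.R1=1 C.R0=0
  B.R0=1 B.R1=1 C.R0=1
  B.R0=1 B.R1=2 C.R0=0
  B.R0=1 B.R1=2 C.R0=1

outcome vector order: (B.R0,B.R1,C.R0)
under SC → 0/0/0, 0/0/1, 0/1/0, 0/1/1, 0/2/0, 0/2/1, 1/1/0, 1/1/1, 1/2/0, 1/2/1
claimed∖SC = {1/0/0}

spurious: B.R0=1 B.R1=0 C.R0=0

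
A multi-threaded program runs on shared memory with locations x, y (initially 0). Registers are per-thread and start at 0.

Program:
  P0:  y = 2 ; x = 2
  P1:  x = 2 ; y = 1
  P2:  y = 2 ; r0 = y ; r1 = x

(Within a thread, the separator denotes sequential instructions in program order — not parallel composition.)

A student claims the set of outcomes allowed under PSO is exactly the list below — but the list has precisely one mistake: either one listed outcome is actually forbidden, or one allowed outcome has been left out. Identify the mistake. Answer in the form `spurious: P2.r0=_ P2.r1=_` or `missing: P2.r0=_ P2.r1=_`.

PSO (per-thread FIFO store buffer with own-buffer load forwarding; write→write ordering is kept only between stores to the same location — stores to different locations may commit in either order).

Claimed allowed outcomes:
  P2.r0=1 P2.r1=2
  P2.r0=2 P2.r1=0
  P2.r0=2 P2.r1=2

outcome vector order: (P2.r0,P2.r1)
PSO (4): <1 0>; <1 2>; <2 0>; <2 2>
PSO∖claimed = {<1 0>}

missing: P2.r0=1 P2.r1=0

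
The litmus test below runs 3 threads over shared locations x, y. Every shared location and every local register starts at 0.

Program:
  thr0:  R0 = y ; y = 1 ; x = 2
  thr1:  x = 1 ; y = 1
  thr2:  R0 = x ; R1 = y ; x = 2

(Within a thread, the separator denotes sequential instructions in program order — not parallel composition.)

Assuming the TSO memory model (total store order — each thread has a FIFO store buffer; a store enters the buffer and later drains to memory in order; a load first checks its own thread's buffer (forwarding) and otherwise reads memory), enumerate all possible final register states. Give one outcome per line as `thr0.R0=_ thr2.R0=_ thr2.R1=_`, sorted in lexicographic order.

thr0.R0=0 thr2.R0=0 thr2.R1=0
thr0.R0=0 thr2.R0=0 thr2.R1=1
thr0.R0=0 thr2.R0=1 thr2.R1=0
thr0.R0=0 thr2.R0=1 thr2.R1=1
thr0.R0=0 thr2.R0=2 thr2.R1=1
thr0.R0=1 thr2.R0=0 thr2.R1=0
thr0.R0=1 thr2.R0=0 thr2.R1=1
thr0.R0=1 thr2.R0=1 thr2.R1=0
thr0.R0=1 thr2.R0=1 thr2.R1=1
thr0.R0=1 thr2.R0=2 thr2.R1=1

outcome vector order: (thr0.R0,thr2.R0,thr2.R1)
|TSO outcomes| = 10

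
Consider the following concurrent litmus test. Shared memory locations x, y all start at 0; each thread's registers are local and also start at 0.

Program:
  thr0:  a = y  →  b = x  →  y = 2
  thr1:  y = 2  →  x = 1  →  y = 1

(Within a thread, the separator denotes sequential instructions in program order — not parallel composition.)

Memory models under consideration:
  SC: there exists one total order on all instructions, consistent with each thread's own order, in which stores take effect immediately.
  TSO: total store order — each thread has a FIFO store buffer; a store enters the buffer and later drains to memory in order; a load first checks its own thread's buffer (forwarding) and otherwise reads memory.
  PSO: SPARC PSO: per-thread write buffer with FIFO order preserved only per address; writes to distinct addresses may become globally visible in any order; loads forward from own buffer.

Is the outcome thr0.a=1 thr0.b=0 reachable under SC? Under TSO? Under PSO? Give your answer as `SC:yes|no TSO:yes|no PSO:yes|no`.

outcome vector order: (thr0.a,thr0.b)
SC: 5 outcomes — {00 01 11 20 21}
TSO: 5 outcomes — {00 01 11 20 21}
PSO: 6 outcomes — {00 01 10 11 20 21}
target 10 ∈ {PSO}

SC:no TSO:no PSO:yes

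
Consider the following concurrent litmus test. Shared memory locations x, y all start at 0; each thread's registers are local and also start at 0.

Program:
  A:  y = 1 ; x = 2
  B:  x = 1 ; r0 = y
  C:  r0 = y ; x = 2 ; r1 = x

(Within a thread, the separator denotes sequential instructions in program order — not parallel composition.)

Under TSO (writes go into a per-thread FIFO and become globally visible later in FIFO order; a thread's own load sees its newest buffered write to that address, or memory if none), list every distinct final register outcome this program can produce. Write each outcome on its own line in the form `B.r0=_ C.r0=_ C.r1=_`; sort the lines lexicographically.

outcome vector order: (B.r0,C.r0,C.r1)
|TSO outcomes| = 8

B.r0=0 C.r0=0 C.r1=1
B.r0=0 C.r0=0 C.r1=2
B.r0=0 C.r0=1 C.r1=1
B.r0=0 C.r0=1 C.r1=2
B.r0=1 C.r0=0 C.r1=1
B.r0=1 C.r0=0 C.r1=2
B.r0=1 C.r0=1 C.r1=1
B.r0=1 C.r0=1 C.r1=2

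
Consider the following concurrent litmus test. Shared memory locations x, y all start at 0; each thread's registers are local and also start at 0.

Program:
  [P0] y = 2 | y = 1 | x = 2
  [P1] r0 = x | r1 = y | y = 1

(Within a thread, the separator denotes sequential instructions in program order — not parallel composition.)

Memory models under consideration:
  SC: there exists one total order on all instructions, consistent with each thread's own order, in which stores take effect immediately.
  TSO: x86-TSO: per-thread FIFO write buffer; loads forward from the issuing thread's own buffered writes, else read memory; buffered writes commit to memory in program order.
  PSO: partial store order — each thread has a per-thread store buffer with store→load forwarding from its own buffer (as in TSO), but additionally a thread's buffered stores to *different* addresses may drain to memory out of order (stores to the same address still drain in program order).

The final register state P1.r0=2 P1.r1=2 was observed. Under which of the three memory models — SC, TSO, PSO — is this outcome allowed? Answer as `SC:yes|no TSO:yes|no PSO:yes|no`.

outcome vector order: (P1.r0,P1.r1)
[SC] allowed = {<0 0>, <0 1>, <0 2>, <2 1>}
[TSO] allowed = {<0 0>, <0 1>, <0 2>, <2 1>}
[PSO] allowed = {<0 0>, <0 1>, <0 2>, <2 0>, <2 1>, <2 2>}
target <2 2> ∈ {PSO}

SC:no TSO:no PSO:yes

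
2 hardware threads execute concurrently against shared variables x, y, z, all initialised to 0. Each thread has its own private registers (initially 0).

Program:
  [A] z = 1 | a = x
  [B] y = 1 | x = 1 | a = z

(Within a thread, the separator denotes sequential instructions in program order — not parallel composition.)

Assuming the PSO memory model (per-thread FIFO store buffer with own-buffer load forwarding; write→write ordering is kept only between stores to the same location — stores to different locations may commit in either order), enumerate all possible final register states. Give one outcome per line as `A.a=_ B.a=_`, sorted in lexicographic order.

A.a=0 B.a=0
A.a=0 B.a=1
A.a=1 B.a=0
A.a=1 B.a=1

outcome vector order: (A.a,B.a)
|PSO outcomes| = 4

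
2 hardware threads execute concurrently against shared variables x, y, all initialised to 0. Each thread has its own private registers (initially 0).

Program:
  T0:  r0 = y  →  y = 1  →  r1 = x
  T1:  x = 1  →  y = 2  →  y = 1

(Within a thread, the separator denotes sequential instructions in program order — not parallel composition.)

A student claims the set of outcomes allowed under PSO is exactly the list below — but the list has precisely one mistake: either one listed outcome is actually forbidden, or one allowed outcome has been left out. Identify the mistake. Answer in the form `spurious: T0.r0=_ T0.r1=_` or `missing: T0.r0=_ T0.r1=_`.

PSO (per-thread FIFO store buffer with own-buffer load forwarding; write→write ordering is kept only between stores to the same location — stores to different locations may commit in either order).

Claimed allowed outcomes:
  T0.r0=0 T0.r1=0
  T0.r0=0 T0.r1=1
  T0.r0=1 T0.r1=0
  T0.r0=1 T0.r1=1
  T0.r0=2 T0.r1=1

outcome vector order: (T0.r0,T0.r1)
PSO: 6 outcomes — {(0,0), (0,1), (1,0), (1,1), (2,0), (2,1)}
PSO∖claimed = {(2,0)}

missing: T0.r0=2 T0.r1=0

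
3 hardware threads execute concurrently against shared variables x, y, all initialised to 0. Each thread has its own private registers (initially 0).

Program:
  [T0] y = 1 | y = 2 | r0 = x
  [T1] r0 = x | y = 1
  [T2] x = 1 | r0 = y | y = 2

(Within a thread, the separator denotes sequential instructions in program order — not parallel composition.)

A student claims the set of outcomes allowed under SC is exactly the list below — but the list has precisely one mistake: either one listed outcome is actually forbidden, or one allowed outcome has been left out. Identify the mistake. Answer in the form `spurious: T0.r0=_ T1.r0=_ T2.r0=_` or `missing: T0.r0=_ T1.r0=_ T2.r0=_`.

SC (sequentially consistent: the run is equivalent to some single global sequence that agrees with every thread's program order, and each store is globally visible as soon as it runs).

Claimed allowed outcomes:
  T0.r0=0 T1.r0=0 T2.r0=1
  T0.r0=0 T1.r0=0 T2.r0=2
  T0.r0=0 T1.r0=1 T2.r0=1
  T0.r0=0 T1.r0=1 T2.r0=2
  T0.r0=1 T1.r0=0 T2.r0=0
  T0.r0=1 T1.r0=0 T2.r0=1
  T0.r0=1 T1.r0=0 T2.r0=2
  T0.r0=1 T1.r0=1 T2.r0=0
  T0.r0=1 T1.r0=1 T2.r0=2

missing: T0.r0=1 T1.r0=1 T2.r0=1

outcome vector order: (T0.r0,T1.r0,T2.r0)
[SC] allowed = {<0 0 1>, <0 0 2>, <0 1 1>, <0 1 2>, <1 0 0>, <1 0 1>, <1 0 2>, <1 1 0>, <1 1 1>, <1 1 2>}
SC∖claimed = {<1 1 1>}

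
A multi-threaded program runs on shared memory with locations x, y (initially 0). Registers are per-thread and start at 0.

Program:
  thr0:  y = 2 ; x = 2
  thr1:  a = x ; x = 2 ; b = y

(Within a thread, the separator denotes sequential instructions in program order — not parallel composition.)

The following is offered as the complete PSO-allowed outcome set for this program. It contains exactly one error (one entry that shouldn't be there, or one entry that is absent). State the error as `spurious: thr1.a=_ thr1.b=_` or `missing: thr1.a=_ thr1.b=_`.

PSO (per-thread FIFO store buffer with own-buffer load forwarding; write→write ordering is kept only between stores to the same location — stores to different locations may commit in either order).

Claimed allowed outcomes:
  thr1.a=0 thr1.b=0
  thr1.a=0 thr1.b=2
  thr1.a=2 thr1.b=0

missing: thr1.a=2 thr1.b=2

outcome vector order: (thr1.a,thr1.b)
PSO (4): 00, 02, 20, 22
PSO∖claimed = {22}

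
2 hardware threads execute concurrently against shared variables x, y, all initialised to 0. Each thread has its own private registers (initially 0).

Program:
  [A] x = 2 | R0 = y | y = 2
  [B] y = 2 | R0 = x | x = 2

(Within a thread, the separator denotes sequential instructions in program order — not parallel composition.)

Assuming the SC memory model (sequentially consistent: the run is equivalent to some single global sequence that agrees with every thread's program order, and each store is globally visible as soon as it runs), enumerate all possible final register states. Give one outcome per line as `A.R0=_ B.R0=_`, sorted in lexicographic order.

A.R0=0 B.R0=2
A.R0=2 B.R0=0
A.R0=2 B.R0=2

outcome vector order: (A.R0,B.R0)
|SC outcomes| = 3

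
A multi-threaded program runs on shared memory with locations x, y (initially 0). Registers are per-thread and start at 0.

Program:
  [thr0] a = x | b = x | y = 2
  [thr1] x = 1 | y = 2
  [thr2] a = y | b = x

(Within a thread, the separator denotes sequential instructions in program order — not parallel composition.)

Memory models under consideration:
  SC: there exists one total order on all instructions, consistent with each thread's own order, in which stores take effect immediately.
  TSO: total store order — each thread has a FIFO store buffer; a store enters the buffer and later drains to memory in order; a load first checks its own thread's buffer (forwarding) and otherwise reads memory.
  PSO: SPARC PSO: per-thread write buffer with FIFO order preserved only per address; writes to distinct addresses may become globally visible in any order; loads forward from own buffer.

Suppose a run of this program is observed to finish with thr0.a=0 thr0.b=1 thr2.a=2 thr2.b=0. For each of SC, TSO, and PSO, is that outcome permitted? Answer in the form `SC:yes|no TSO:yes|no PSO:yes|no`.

SC:no TSO:no PSO:yes

outcome vector order: (thr0.a,thr0.b,thr2.a,thr2.b)
SC: 10 outcomes — {0/0/0/0; 0/0/0/1; 0/0/2/0; 0/0/2/1; 0/1/0/0; 0/1/0/1; 0/1/2/1; 1/1/0/0; 1/1/0/1; 1/1/2/1}
TSO: 10 outcomes — {0/0/0/0; 0/0/0/1; 0/0/2/0; 0/0/2/1; 0/1/0/0; 0/1/0/1; 0/1/2/1; 1/1/0/0; 1/1/0/1; 1/1/2/1}
PSO: 12 outcomes — {0/0/0/0; 0/0/0/1; 0/0/2/0; 0/0/2/1; 0/1/0/0; 0/1/0/1; 0/1/2/0; 0/1/2/1; 1/1/0/0; 1/1/0/1; 1/1/2/0; 1/1/2/1}
target 0/1/2/0 ∈ {PSO}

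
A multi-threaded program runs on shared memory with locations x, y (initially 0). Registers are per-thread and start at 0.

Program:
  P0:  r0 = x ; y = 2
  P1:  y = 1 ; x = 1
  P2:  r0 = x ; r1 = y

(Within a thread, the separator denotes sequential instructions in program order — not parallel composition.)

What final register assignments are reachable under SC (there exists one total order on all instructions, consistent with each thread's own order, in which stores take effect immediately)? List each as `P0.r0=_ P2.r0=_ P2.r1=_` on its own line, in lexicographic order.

P0.r0=0 P2.r0=0 P2.r1=0
P0.r0=0 P2.r0=0 P2.r1=1
P0.r0=0 P2.r0=0 P2.r1=2
P0.r0=0 P2.r0=1 P2.r1=1
P0.r0=0 P2.r0=1 P2.r1=2
P0.r0=1 P2.r0=0 P2.r1=0
P0.r0=1 P2.r0=0 P2.r1=1
P0.r0=1 P2.r0=0 P2.r1=2
P0.r0=1 P2.r0=1 P2.r1=1
P0.r0=1 P2.r0=1 P2.r1=2

outcome vector order: (P0.r0,P2.r0,P2.r1)
|SC outcomes| = 10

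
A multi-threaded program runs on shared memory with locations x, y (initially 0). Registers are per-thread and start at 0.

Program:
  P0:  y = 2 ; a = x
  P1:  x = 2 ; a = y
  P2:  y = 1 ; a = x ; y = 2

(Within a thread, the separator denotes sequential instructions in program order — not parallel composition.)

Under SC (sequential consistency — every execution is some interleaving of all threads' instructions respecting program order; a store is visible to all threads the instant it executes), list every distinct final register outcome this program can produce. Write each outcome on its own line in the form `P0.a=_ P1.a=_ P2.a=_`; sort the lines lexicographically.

P0.a=0 P1.a=1 P2.a=0
P0.a=0 P1.a=1 P2.a=2
P0.a=0 P1.a=2 P2.a=0
P0.a=0 P1.a=2 P2.a=2
P0.a=2 P1.a=0 P2.a=2
P0.a=2 P1.a=1 P2.a=0
P0.a=2 P1.a=1 P2.a=2
P0.a=2 P1.a=2 P2.a=0
P0.a=2 P1.a=2 P2.a=2

outcome vector order: (P0.a,P1.a,P2.a)
|SC outcomes| = 9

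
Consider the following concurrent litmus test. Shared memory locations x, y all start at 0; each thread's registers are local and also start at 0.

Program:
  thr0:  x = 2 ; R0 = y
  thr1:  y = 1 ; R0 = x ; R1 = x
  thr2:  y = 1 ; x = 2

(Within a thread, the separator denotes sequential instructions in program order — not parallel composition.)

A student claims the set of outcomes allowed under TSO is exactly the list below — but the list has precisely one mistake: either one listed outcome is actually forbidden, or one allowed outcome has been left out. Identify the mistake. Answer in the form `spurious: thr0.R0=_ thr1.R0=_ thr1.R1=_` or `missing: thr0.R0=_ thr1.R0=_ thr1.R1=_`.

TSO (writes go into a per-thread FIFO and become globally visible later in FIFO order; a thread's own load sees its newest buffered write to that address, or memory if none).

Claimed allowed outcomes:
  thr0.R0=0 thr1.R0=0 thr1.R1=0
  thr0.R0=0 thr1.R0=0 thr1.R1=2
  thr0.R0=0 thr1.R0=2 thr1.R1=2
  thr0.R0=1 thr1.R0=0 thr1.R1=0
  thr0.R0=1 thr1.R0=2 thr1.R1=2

outcome vector order: (thr0.R0,thr1.R0,thr1.R1)
[TSO] allowed = {(0,0,0) (0,0,2) (0,2,2) (1,0,0) (1,0,2) (1,2,2)}
TSO∖claimed = {(1,0,2)}

missing: thr0.R0=1 thr1.R0=0 thr1.R1=2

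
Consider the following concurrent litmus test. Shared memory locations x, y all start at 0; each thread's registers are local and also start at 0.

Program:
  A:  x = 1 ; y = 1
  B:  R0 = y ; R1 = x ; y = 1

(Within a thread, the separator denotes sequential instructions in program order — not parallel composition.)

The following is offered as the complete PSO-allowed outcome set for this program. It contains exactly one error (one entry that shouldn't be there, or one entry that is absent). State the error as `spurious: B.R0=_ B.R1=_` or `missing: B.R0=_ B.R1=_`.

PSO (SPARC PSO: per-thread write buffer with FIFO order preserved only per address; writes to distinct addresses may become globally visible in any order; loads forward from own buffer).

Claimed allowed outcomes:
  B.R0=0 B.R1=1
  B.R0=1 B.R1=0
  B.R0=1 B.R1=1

outcome vector order: (B.R0,B.R1)
[PSO] allowed = {0/0, 0/1, 1/0, 1/1}
PSO∖claimed = {0/0}

missing: B.R0=0 B.R1=0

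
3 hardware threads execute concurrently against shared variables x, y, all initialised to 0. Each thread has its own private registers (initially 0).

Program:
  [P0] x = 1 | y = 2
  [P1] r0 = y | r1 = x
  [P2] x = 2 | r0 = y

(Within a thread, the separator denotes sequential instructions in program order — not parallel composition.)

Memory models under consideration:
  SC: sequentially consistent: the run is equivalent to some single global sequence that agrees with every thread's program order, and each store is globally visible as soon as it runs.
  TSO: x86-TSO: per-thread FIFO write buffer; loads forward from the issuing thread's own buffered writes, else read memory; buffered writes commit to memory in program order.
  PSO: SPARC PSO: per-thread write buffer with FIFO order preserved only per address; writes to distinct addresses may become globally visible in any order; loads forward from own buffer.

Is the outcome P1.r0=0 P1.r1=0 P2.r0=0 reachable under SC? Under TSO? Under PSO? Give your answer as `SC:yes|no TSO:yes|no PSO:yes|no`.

SC:yes TSO:yes PSO:yes

outcome vector order: (P1.r0,P1.r1,P2.r0)
under SC → 0/0/0; 0/0/2; 0/1/0; 0/1/2; 0/2/0; 0/2/2; 2/1/0; 2/1/2; 2/2/0; 2/2/2
under TSO → 0/0/0; 0/0/2; 0/1/0; 0/1/2; 0/2/0; 0/2/2; 2/1/0; 2/1/2; 2/2/0; 2/2/2
under PSO → 0/0/0; 0/0/2; 0/1/0; 0/1/2; 0/2/0; 0/2/2; 2/0/0; 2/0/2; 2/1/0; 2/1/2; 2/2/0; 2/2/2
target 0/0/0 ∈ {SC,TSO,PSO}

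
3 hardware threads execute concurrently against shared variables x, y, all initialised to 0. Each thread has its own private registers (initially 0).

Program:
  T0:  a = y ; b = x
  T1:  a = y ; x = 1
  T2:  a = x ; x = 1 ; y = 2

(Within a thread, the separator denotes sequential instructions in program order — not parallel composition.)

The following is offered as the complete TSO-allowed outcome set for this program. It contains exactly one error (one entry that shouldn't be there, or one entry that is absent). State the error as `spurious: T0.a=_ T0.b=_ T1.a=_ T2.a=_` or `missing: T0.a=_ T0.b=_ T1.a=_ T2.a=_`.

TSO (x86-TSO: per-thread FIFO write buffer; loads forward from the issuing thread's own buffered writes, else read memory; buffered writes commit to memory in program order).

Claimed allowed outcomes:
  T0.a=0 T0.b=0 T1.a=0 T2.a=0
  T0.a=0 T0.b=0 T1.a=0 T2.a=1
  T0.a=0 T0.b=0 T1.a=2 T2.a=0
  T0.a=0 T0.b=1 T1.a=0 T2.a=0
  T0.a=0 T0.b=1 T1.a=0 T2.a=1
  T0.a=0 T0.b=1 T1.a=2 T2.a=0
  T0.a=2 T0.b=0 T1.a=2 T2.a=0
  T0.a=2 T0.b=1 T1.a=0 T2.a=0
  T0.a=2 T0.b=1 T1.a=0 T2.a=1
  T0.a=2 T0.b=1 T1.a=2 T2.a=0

spurious: T0.a=2 T0.b=0 T1.a=2 T2.a=0

outcome vector order: (T0.a,T0.b,T1.a,T2.a)
under TSO → <0 0 0 0>, <0 0 0 1>, <0 0 2 0>, <0 1 0 0>, <0 1 0 1>, <0 1 2 0>, <2 1 0 0>, <2 1 0 1>, <2 1 2 0>
claimed∖TSO = {<2 0 2 0>}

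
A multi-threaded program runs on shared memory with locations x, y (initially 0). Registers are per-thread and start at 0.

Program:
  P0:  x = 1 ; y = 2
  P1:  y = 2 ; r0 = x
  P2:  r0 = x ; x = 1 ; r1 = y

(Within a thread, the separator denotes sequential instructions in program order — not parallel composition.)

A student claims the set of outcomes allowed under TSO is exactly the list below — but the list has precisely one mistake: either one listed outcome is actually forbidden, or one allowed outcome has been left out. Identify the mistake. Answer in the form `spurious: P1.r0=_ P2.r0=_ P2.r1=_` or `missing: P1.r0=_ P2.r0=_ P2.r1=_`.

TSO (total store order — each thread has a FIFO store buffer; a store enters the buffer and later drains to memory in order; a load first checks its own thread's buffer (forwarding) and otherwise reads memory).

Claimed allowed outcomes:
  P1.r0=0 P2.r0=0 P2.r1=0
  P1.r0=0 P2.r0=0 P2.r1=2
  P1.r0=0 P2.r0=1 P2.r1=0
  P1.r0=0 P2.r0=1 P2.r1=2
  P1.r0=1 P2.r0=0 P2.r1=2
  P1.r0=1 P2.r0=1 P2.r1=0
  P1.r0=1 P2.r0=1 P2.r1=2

outcome vector order: (P1.r0,P2.r0,P2.r1)
TSO: 8 outcomes — {(0,0,0), (0,0,2), (0,1,0), (0,1,2), (1,0,0), (1,0,2), (1,1,0), (1,1,2)}
TSO∖claimed = {(1,0,0)}

missing: P1.r0=1 P2.r0=0 P2.r1=0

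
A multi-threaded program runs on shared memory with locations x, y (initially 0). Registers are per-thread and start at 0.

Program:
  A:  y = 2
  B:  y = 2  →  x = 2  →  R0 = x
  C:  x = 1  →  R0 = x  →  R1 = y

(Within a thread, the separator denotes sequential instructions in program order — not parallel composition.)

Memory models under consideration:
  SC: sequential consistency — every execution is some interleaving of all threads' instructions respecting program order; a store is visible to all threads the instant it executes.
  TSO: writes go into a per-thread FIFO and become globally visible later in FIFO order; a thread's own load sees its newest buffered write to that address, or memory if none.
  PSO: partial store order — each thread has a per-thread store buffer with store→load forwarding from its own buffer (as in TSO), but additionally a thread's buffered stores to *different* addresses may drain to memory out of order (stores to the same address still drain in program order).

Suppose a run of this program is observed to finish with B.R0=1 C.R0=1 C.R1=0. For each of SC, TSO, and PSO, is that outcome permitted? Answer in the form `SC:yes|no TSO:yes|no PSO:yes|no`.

outcome vector order: (B.R0,C.R0,C.R1)
SC: 4 outcomes — {1/1/2; 2/1/0; 2/1/2; 2/2/2}
TSO: 5 outcomes — {1/1/0; 1/1/2; 2/1/0; 2/1/2; 2/2/2}
PSO: 6 outcomes — {1/1/0; 1/1/2; 2/1/0; 2/1/2; 2/2/0; 2/2/2}
target 1/1/0 ∈ {TSO,PSO}

SC:no TSO:yes PSO:yes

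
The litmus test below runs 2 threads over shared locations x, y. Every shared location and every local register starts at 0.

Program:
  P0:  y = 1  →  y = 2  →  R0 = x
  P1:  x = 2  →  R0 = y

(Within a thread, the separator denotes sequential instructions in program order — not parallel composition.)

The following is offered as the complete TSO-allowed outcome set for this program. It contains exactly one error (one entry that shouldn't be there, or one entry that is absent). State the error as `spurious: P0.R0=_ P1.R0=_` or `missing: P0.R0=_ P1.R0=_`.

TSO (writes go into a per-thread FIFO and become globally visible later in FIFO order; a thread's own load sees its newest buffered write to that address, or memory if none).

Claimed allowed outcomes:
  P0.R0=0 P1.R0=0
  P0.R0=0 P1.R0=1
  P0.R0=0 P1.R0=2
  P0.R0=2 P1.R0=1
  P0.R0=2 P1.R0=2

outcome vector order: (P0.R0,P1.R0)
[TSO] allowed = {00, 01, 02, 20, 21, 22}
TSO∖claimed = {20}

missing: P0.R0=2 P1.R0=0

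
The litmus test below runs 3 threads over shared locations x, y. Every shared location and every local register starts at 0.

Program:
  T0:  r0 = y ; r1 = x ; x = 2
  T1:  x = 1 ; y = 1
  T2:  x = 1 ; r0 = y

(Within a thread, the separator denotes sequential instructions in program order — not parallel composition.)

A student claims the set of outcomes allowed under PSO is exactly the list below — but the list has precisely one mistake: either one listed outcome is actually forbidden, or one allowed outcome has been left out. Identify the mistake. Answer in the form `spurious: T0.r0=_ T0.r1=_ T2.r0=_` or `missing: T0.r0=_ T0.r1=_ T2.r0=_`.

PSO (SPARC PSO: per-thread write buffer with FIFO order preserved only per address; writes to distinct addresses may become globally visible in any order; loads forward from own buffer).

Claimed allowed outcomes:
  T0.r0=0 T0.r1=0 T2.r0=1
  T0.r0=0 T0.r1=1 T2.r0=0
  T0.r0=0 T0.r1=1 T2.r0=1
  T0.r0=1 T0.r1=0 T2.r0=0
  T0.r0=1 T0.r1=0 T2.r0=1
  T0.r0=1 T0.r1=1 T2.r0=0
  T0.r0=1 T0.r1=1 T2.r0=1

outcome vector order: (T0.r0,T0.r1,T2.r0)
[PSO] allowed = {0/0/0, 0/0/1, 0/1/0, 0/1/1, 1/0/0, 1/0/1, 1/1/0, 1/1/1}
PSO∖claimed = {0/0/0}

missing: T0.r0=0 T0.r1=0 T2.r0=0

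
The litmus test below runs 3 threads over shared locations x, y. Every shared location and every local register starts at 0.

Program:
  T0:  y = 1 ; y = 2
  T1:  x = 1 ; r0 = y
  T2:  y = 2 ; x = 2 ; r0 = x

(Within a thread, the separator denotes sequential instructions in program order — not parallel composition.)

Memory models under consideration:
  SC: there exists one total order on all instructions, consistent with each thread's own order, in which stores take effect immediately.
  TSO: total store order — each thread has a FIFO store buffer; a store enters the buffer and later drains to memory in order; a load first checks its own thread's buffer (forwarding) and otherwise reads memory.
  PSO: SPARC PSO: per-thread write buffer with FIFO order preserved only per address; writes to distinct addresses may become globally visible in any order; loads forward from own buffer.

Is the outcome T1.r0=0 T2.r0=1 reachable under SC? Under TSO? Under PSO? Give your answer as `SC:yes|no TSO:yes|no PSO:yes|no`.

SC:no TSO:yes PSO:yes

outcome vector order: (T1.r0,T2.r0)
SC (5): 02, 11, 12, 21, 22
TSO (6): 01, 02, 11, 12, 21, 22
PSO (6): 01, 02, 11, 12, 21, 22
target 01 ∈ {TSO,PSO}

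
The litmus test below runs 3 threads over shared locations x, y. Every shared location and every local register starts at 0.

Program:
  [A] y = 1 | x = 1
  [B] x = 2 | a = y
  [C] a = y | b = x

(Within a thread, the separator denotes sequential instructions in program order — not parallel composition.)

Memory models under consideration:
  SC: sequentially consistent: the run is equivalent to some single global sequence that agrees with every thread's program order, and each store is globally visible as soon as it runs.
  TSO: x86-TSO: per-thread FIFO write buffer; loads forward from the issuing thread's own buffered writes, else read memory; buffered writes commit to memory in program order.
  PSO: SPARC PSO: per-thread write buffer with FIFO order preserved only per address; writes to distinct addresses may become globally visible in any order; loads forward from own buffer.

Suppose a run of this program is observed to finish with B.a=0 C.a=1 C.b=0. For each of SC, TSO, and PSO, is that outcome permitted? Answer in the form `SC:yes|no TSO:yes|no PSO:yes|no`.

outcome vector order: (B.a,C.a,C.b)
SC: 11 outcomes — {(0,0,0) (0,0,1) (0,0,2) (0,1,1) (0,1,2) (1,0,0) (1,0,1) (1,0,2) (1,1,0) (1,1,1) (1,1,2)}
TSO: 12 outcomes — {(0,0,0) (0,0,1) (0,0,2) (0,1,0) (0,1,1) (0,1,2) (1,0,0) (1,0,1) (1,0,2) (1,1,0) (1,1,1) (1,1,2)}
PSO: 12 outcomes — {(0,0,0) (0,0,1) (0,0,2) (0,1,0) (0,1,1) (0,1,2) (1,0,0) (1,0,1) (1,0,2) (1,1,0) (1,1,1) (1,1,2)}
target (0,1,0) ∈ {TSO,PSO}

SC:no TSO:yes PSO:yes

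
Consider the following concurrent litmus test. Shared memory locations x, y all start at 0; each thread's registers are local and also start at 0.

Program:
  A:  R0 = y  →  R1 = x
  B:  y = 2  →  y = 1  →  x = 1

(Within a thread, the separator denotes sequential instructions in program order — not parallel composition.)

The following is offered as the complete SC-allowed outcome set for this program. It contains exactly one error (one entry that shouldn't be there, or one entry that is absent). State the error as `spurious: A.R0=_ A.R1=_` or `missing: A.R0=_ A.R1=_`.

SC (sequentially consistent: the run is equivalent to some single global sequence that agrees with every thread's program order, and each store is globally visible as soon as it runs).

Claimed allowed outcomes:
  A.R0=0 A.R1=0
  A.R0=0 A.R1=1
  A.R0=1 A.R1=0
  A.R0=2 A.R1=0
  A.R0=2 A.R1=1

missing: A.R0=1 A.R1=1

outcome vector order: (A.R0,A.R1)
SC (6): 0/0; 0/1; 1/0; 1/1; 2/0; 2/1
SC∖claimed = {1/1}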